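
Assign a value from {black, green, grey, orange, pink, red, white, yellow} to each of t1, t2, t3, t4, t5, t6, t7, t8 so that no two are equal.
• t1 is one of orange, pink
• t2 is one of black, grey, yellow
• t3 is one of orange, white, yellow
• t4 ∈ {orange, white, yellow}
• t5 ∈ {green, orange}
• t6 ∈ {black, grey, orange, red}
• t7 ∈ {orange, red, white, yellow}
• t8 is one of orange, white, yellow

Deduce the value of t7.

The 8 variables draw from only 8 values {black, green, grey, orange, pink, red, white, yellow}, so each is used; only t5 can be green, hence t5 = green.
Among the 7 still-open variables, pink fits only t1 (and all 7 values in {black, grey, orange, pink, red, white, yellow} must be used), so t1 = pink.
The 3 variables t3, t4, t8 are confined to {orange, white, yellow}, which locks those values in; drop them from t2, t6, t7.
So t7 = red.

red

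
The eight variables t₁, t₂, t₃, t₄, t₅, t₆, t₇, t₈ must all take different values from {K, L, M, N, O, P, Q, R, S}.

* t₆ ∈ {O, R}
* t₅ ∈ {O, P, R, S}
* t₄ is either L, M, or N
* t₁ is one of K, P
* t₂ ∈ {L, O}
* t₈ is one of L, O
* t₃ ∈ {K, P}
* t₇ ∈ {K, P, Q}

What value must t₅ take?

S

t₁ and t₃ between them cover only {K, P} — a naked pair. Remove those values from t₅, t₇.
t₇ must be Q (only option left).
t₂ and t₈ share exactly the 2 values {L, O}; by pigeonhole those values go to them, so strike L, O from t₄, t₅, t₆.
That leaves t₆ = R. Eliminate R elsewhere: t₅.
So t₅ = S.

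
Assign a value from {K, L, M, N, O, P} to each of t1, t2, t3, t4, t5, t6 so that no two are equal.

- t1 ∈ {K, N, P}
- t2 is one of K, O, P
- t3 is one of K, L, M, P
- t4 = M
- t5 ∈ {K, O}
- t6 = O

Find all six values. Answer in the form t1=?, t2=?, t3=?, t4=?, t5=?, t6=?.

t4 must be M (only option left). Remove M from t3.
That leaves t6 = O. So t2, t5 can't be O.
That leaves t5 = K. Strike K from t1, t2, t3.
t2 has just one choice, so t2 = P. So t1, t3 can't be P.
t3 must be L (only option left).
t1's domain is down to {N}, so t1 = N.

t1=N, t2=P, t3=L, t4=M, t5=K, t6=O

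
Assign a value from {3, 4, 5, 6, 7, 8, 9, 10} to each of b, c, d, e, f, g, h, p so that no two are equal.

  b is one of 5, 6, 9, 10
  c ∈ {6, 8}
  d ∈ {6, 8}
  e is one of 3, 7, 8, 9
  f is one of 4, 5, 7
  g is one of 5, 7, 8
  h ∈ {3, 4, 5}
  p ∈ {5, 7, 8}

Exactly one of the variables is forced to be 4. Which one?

Among the 8 variables, 10 fits only b (and all 8 values in {3, 4, 5, 6, 7, 8, 9, 10} must be used), so b = 10.
The 7 still-open variables draw from only 7 values {3, 4, 5, 6, 7, 8, 9}, so each is used; only e can be 9, hence e = 9.
The 6 still-open variables together cover exactly {3, 4, 5, 6, 7, 8} — 6 values for 6 variables — and 3 appears only in h's list, so h = 3.
Among the 5 still-open variables, 4 fits only f (and all 5 values in {4, 5, 6, 7, 8} must be used), so f = 4.

f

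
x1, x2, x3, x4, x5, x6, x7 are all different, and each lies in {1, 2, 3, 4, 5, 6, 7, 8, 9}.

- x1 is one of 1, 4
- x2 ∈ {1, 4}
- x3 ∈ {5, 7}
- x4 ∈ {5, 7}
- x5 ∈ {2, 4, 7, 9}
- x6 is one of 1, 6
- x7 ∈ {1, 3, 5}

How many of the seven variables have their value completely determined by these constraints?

x1 and x2 share exactly the 2 values {1, 4}; by pigeonhole those values go to them, so strike 1, 4 from x5, x6, x7.
x6's domain is down to {6}, so x6 = 6.
The 2 variables x3 and x4 are confined to {5, 7}, which locks those values in; drop them from x5, x7.
That leaves x7 = 3.
Determined: x6=6, x7=3. The other variables each still have more than one consistent value. That makes 2.

2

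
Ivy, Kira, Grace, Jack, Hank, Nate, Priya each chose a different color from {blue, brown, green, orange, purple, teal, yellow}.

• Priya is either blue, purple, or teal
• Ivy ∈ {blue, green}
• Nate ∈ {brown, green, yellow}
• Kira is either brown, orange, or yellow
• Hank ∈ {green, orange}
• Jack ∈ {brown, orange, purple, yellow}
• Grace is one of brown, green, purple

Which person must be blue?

Ivy

The 7 variables draw from only 7 values {blue, brown, green, orange, purple, teal, yellow}, so each is used; only Priya can be teal, hence Priya = teal.
Among the 6 still-open variables, blue fits only Ivy (and all 6 values in {blue, brown, green, orange, purple, yellow} must be used), so Ivy = blue.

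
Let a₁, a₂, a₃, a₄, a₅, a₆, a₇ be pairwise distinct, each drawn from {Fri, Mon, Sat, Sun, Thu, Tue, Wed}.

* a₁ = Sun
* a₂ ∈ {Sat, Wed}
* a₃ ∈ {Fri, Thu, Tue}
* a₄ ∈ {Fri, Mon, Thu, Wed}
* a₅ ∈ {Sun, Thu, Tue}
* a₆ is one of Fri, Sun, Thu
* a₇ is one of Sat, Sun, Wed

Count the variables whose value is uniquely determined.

a₁'s domain is down to {Sun}, so a₁ = Sun. Remove Sun from a₅, a₆, a₇.
The 6 still-open variables draw from only 6 values {Fri, Mon, Sat, Thu, Tue, Wed}, so each is used; only a₄ can be Mon, hence a₄ = Mon.
Determined: a₁=Sun, a₄=Mon. The other variables each still have more than one consistent value. That makes 2.

2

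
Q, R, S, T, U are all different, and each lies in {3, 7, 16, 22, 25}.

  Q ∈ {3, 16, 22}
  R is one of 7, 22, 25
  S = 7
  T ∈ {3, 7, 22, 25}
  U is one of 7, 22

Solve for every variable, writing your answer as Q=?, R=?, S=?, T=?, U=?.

S has just one choice, so S = 7. So R, T, U can't be 7.
That leaves U = 22. Eliminate 22 elsewhere: Q, R, T.
R's domain is down to {25}, so R = 25. Strike 25 from T.
T has just one choice, so T = 3. So Q can't be 3.
Q must be 16 (only option left).

Q=16, R=25, S=7, T=3, U=22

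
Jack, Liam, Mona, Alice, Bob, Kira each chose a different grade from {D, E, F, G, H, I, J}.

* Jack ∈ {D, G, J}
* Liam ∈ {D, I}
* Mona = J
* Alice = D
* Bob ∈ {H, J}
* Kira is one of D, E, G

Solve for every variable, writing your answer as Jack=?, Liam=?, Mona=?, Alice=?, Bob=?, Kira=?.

Mona must be J (only option left). Remove J from Jack, Bob.
Alice's domain is down to {D}, so Alice = D. Strike D from Jack, Liam, Kira.
Bob has just one choice, so Bob = H.
That leaves Jack = G. So Kira can't be G.
Liam must be I (only option left).
That leaves Kira = E.

Jack=G, Liam=I, Mona=J, Alice=D, Bob=H, Kira=E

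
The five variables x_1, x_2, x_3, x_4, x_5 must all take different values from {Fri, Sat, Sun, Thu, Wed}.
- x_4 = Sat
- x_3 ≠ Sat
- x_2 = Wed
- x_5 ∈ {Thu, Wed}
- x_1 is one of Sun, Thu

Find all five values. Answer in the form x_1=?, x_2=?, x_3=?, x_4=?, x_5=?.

x_2's domain is down to {Wed}, so x_2 = Wed. Eliminate Wed elsewhere: x_3, x_5.
x_4 must be Sat (only option left).
That leaves x_5 = Thu. Eliminate Thu elsewhere: x_1, x_3.
That leaves x_1 = Sun. Strike Sun from x_3.
x_3 has just one choice, so x_3 = Fri.

x_1=Sun, x_2=Wed, x_3=Fri, x_4=Sat, x_5=Thu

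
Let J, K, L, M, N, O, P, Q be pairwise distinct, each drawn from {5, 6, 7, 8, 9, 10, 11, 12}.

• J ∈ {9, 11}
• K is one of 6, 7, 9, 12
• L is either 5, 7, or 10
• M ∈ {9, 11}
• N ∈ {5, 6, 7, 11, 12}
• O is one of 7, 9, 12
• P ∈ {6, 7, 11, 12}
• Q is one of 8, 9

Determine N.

Among the 8 variables, 8 fits only Q (and all 8 values in {5, 6, 7, 8, 9, 10, 11, 12} must be used), so Q = 8.
Among the 7 still-open variables, 10 fits only L (and all 7 values in {5, 6, 7, 9, 10, 11, 12} must be used), so L = 10.
Among the 6 still-open variables, 5 fits only N (and all 6 values in {5, 6, 7, 9, 11, 12} must be used), so N = 5.

5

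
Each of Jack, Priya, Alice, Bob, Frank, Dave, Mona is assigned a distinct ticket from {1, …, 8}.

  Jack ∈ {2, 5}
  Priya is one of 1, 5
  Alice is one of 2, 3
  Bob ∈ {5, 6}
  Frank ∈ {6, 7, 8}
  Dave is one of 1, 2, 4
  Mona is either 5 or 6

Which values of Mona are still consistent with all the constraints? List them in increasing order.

5, 6

Bob and Mona share exactly the 2 values {5, 6}; by pigeonhole those values go to them, so strike 5, 6 from Jack, Priya, Frank.
That leaves Jack = 2. Eliminate 2 elsewhere: Alice, Dave.
Priya has just one choice, so Priya = 1. Strike 1 from Dave.
Alice has just one choice, so Alice = 3.
Dave must be 4 (only option left).
No further eliminations apply; Mona can still be any of 5, 6.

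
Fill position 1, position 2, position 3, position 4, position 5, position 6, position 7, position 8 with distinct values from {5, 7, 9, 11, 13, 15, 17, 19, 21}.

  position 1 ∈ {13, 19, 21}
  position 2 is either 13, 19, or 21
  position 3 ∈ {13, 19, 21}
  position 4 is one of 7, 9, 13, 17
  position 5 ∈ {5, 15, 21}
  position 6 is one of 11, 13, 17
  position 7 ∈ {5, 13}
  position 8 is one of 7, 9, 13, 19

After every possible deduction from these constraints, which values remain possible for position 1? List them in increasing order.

13, 19, 21

position 1, position 2, position 3 share exactly the 3 values {13, 19, 21}; by pigeonhole those values go to them, so strike 13, 19, 21 from position 4, position 5, position 6, position 7, position 8.
position 7 has just one choice, so position 7 = 5. Eliminate 5 elsewhere: position 5.
position 5's domain is down to {15}, so position 5 = 15.
No further eliminations apply; position 1 can still be any of 13, 19, 21.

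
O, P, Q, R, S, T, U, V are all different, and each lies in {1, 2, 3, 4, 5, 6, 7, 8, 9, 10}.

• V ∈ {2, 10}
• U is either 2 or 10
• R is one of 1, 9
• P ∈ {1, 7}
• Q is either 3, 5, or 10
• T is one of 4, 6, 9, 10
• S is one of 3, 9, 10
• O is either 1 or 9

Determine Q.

O and R between them cover only {1, 9} — a naked pair. Remove those values from P, S, T.
P's domain is down to {7}, so P = 7.
U and V share exactly the 2 values {2, 10}; by pigeonhole those values go to them, so strike 2, 10 from Q, S, T.
S's domain is down to {3}, so S = 3. Strike 3 from Q.
So Q = 5.

5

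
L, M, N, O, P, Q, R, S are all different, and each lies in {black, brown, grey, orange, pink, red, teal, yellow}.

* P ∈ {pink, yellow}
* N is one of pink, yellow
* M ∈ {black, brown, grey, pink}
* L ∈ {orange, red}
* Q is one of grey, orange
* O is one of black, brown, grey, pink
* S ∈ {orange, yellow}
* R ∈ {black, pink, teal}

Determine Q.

grey

The 8 variables together cover exactly {black, brown, grey, orange, pink, red, teal, yellow} — 8 values for 8 variables — and red appears only in L's list, so L = red.
The 7 still-open variables together cover exactly {black, brown, grey, orange, pink, teal, yellow} — 7 values for 7 variables — and teal appears only in R's list, so R = teal.
The 2 variables N and P are confined to {pink, yellow}, which locks those values in; drop them from M, O, S.
That leaves S = orange. Strike orange from Q.
So Q = grey.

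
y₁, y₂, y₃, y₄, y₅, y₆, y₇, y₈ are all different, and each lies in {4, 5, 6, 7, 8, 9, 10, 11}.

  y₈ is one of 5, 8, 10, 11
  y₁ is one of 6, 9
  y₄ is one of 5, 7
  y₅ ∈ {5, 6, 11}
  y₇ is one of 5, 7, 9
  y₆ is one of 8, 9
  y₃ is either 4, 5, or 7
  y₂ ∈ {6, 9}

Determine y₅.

11

The 8 variables draw from only 8 values {4, 5, 6, 7, 8, 9, 10, 11}, so each is used; only y₃ can be 4, hence y₃ = 4.
Among the 7 still-open variables, 10 fits only y₈ (and all 7 values in {5, 6, 7, 8, 9, 10, 11} must be used), so y₈ = 10.
The 6 still-open variables together cover exactly {5, 6, 7, 8, 9, 11} — 6 values for 6 variables — and 8 appears only in y₆'s list, so y₆ = 8.
The 5 still-open variables draw from only 5 values {5, 6, 7, 9, 11}, so each is used; only y₅ can be 11, hence y₅ = 11.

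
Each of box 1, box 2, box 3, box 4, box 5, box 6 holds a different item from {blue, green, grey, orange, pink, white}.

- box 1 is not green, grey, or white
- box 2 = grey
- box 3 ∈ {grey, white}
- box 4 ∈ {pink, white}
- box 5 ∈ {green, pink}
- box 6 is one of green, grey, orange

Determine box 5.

green

box 2 has just one choice, so box 2 = grey. Remove grey from box 3, box 6.
That leaves box 3 = white. So box 4 can't be white.
box 4 has just one choice, so box 4 = pink. So box 1, box 5 can't be pink.
So box 5 = green.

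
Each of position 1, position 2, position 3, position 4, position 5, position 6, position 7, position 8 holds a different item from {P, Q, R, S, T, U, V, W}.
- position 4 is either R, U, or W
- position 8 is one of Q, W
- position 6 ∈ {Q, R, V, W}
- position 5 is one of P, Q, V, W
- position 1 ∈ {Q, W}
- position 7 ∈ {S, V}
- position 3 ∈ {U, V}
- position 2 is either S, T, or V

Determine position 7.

The 8 variables draw from only 8 values {P, Q, R, S, T, U, V, W}, so each is used; only position 5 can be P, hence position 5 = P.
The 7 still-open variables together cover exactly {Q, R, S, T, U, V, W} — 7 values for 7 variables — and T appears only in position 2's list, so position 2 = T.
The 6 still-open variables together cover exactly {Q, R, S, U, V, W} — 6 values for 6 variables — and S appears only in position 7's list, so position 7 = S.

S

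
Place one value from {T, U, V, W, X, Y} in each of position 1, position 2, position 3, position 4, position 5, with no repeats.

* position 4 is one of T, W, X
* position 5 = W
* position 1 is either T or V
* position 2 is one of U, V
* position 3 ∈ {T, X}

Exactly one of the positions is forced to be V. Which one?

position 1

position 5's domain is down to {W}, so position 5 = W. So position 4 can't be W.
The 4 still-open variables together cover exactly {T, U, V, X} — 4 values for 4 variables — and U appears only in position 2's list, so position 2 = U.
The 3 still-open variables together cover exactly {T, V, X} — 3 values for 3 variables — and V appears only in position 1's list, so position 1 = V.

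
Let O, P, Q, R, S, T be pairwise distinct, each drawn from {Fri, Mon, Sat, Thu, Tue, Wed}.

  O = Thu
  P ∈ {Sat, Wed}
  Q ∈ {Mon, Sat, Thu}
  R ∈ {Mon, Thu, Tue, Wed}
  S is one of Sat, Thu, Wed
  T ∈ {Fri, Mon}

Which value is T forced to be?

Fri

O has just one choice, so O = Thu. Strike Thu from Q, R, S.
The 5 still-open variables together cover exactly {Fri, Mon, Sat, Tue, Wed} — 5 values for 5 variables — and Fri appears only in T's list, so T = Fri.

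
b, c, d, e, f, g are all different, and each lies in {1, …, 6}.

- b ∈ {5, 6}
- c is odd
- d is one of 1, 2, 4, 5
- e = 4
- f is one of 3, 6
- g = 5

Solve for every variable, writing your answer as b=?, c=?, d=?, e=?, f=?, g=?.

b=6, c=1, d=2, e=4, f=3, g=5

e has just one choice, so e = 4. Remove 4 from d.
g must be 5 (only option left). So b, c, d can't be 5.
b has just one choice, so b = 6. So f can't be 6.
f must be 3 (only option left). Strike 3 from c.
c must be 1 (only option left). Remove 1 from d.
d has just one choice, so d = 2.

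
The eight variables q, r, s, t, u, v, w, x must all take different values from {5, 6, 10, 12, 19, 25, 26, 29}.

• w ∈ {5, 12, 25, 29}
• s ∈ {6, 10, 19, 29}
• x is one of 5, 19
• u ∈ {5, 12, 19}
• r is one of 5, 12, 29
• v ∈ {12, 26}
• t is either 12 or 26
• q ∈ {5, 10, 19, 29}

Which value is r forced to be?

29

The 8 variables draw from only 8 values {5, 6, 10, 12, 19, 25, 26, 29}, so each is used; only s can be 6, hence s = 6.
The 7 still-open variables together cover exactly {5, 10, 12, 19, 25, 26, 29} — 7 values for 7 variables — and 10 appears only in q's list, so q = 10.
The 6 still-open variables draw from only 6 values {5, 12, 19, 25, 26, 29}, so each is used; only w can be 25, hence w = 25.
Among the 5 still-open variables, 29 fits only r (and all 5 values in {5, 12, 19, 26, 29} must be used), so r = 29.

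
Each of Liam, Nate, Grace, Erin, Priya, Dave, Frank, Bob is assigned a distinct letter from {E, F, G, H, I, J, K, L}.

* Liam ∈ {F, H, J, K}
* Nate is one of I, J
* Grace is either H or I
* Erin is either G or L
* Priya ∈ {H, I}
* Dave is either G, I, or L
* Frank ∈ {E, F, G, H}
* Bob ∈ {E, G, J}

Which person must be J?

The 8 variables draw from only 8 values {E, F, G, H, I, J, K, L}, so each is used; only Liam can be K, hence Liam = K.
The 7 still-open variables together cover exactly {E, F, G, H, I, J, L} — 7 values for 7 variables — and F appears only in Frank's list, so Frank = F.
Among the 6 still-open variables, E fits only Bob (and all 6 values in {E, G, H, I, J, L} must be used), so Bob = E.
The 5 still-open variables together cover exactly {G, H, I, J, L} — 5 values for 5 variables — and J appears only in Nate's list, so Nate = J.

Nate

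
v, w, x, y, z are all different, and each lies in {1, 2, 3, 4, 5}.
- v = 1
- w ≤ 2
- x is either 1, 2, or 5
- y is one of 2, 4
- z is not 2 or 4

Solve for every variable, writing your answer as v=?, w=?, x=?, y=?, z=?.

v has just one choice, so v = 1. Strike 1 from w, x, z.
w must be 2 (only option left). So x, y can't be 2.
That leaves x = 5. Remove 5 from z.
y must be 4 (only option left).
z has just one choice, so z = 3.

v=1, w=2, x=5, y=4, z=3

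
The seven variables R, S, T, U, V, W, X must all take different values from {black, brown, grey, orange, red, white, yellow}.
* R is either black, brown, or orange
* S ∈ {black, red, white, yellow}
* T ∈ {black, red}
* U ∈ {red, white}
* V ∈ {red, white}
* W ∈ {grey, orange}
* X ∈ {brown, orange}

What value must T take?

The 7 variables together cover exactly {black, brown, grey, orange, red, white, yellow} — 7 values for 7 variables — and grey appears only in W's list, so W = grey.
The 6 still-open variables draw from only 6 values {black, brown, orange, red, white, yellow}, so each is used; only S can be yellow, hence S = yellow.
U and V share exactly the 2 values {red, white}; by pigeonhole those values go to them, so strike red, white from T.
So T = black.

black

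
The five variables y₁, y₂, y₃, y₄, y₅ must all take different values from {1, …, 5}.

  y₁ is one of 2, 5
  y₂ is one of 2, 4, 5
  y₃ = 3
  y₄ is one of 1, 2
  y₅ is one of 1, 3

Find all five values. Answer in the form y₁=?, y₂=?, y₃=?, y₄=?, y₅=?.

y₃ has just one choice, so y₃ = 3. Strike 3 from y₅.
y₅'s domain is down to {1}, so y₅ = 1. So y₄ can't be 1.
y₄ has just one choice, so y₄ = 2. Eliminate 2 elsewhere: y₁, y₂.
y₁'s domain is down to {5}, so y₁ = 5. Eliminate 5 elsewhere: y₂.
y₂ has just one choice, so y₂ = 4.

y₁=5, y₂=4, y₃=3, y₄=2, y₅=1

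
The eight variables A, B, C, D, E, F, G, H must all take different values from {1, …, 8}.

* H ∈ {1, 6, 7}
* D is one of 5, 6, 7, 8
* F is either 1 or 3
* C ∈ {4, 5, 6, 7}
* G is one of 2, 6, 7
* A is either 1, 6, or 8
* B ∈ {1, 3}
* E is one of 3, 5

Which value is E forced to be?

Among the 8 variables, 2 fits only G (and all 8 values in {1, 2, 3, 4, 5, 6, 7, 8} must be used), so G = 2.
Among the 7 still-open variables, 4 fits only C (and all 7 values in {1, 3, 4, 5, 6, 7, 8} must be used), so C = 4.
B and F between them cover only {1, 3} — a naked pair. Remove those values from A, E, H.
So E = 5.

5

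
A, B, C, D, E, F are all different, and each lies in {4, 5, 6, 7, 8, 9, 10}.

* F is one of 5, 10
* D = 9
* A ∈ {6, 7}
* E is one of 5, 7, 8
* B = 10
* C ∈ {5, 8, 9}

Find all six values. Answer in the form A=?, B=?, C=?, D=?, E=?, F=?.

B has just one choice, so B = 10. Strike 10 from F.
That leaves D = 9. So C can't be 9.
That leaves F = 5. Remove 5 from C, E.
C has just one choice, so C = 8. So E can't be 8.
E's domain is down to {7}, so E = 7. So A can't be 7.
A must be 6 (only option left).

A=6, B=10, C=8, D=9, E=7, F=5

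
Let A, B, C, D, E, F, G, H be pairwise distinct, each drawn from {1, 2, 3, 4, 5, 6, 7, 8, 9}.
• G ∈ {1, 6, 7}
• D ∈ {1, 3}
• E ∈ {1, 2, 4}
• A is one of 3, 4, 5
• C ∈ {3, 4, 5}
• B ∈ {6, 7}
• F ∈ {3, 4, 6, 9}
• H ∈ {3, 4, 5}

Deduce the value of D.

Among the 8 variables, 2 fits only E (and all 8 values in {1, 2, 3, 4, 5, 6, 7, 9} must be used), so E = 2.
The 7 still-open variables together cover exactly {1, 3, 4, 5, 6, 7, 9} — 7 values for 7 variables — and 9 appears only in F's list, so F = 9.
A, C, H share exactly the 3 values {3, 4, 5}; by pigeonhole those values go to them, so strike 3, 4, 5 from D.
So D = 1.

1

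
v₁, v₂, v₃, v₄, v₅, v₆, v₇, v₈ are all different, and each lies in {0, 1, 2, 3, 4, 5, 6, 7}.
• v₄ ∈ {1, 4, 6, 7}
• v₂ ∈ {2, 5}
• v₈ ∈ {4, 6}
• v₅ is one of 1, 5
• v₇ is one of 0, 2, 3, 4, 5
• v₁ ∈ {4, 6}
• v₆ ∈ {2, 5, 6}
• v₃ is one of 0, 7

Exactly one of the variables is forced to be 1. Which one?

v₅

Among the 8 variables, 3 fits only v₇ (and all 8 values in {0, 1, 2, 3, 4, 5, 6, 7} must be used), so v₇ = 3.
The 7 still-open variables together cover exactly {0, 1, 2, 4, 5, 6, 7} — 7 values for 7 variables — and 0 appears only in v₃'s list, so v₃ = 0.
The 6 still-open variables together cover exactly {1, 2, 4, 5, 6, 7} — 6 values for 6 variables — and 7 appears only in v₄'s list, so v₄ = 7.
Among the 5 still-open variables, 1 fits only v₅ (and all 5 values in {1, 2, 4, 5, 6} must be used), so v₅ = 1.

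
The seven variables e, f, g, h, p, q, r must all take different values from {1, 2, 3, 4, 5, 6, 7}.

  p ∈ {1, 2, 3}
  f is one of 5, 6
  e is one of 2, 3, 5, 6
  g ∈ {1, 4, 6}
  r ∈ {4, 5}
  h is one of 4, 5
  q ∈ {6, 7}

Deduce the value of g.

Among the 7 variables, 7 fits only q (and all 7 values in {1, 2, 3, 4, 5, 6, 7} must be used), so q = 7.
h and r between them cover only {4, 5} — a naked pair. Remove those values from e, f, g.
f must be 6 (only option left). Eliminate 6 elsewhere: e, g.
So g = 1.

1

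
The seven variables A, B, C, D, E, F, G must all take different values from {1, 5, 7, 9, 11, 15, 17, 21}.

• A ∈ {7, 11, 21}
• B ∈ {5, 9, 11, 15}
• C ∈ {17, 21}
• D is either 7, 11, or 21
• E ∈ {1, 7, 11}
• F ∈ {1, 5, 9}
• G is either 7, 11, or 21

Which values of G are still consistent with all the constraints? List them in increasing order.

The 3 variables A, D, G are confined to {7, 11, 21}, which locks those values in; drop them from B, C, E.
That leaves C = 17.
That leaves E = 1. So F can't be 1.
No further eliminations apply; G can still be any of 7, 11, 21.

7, 11, 21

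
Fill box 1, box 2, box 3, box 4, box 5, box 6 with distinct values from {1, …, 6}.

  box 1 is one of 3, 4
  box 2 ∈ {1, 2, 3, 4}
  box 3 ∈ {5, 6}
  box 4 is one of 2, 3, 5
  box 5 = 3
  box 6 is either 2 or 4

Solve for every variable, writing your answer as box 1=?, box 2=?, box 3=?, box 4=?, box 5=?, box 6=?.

box 5's domain is down to {3}, so box 5 = 3. Eliminate 3 elsewhere: box 1, box 2, box 4.
box 1's domain is down to {4}, so box 1 = 4. Strike 4 from box 2, box 6.
box 6's domain is down to {2}, so box 6 = 2. Remove 2 from box 2, box 4.
box 2's domain is down to {1}, so box 2 = 1.
That leaves box 4 = 5. Strike 5 from box 3.
box 3's domain is down to {6}, so box 3 = 6.

box 1=4, box 2=1, box 3=6, box 4=5, box 5=3, box 6=2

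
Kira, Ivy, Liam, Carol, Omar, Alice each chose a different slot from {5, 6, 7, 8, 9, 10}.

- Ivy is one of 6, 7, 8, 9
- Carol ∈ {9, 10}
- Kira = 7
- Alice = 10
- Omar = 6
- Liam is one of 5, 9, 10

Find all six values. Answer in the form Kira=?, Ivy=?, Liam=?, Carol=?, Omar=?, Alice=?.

Kira=7, Ivy=8, Liam=5, Carol=9, Omar=6, Alice=10

Kira's domain is down to {7}, so Kira = 7. Strike 7 from Ivy.
Omar's domain is down to {6}, so Omar = 6. So Ivy can't be 6.
Alice must be 10 (only option left). Eliminate 10 elsewhere: Liam, Carol.
Carol must be 9 (only option left). Remove 9 from Ivy, Liam.
Ivy's domain is down to {8}, so Ivy = 8.
Liam must be 5 (only option left).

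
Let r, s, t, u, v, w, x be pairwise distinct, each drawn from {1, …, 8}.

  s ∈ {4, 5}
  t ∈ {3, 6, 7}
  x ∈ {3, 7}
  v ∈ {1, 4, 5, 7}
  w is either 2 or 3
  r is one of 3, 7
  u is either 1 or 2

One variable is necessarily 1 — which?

u

Among the 7 variables, 6 fits only t (and all 7 values in {1, 2, 3, 4, 5, 6, 7} must be used), so t = 6.
r and x share exactly the 2 values {3, 7}; by pigeonhole those values go to them, so strike 3, 7 from v, w.
w must be 2 (only option left). So u can't be 2.
So 1 goes to u.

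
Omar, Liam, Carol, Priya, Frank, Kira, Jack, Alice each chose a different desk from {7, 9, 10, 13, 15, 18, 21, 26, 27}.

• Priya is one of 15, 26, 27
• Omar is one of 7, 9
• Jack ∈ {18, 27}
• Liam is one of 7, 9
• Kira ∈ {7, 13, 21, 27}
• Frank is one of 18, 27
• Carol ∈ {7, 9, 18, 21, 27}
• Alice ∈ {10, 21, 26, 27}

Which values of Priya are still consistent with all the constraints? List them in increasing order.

15, 26

Omar and Liam share exactly the 2 values {7, 9}; by pigeonhole those values go to them, so strike 7, 9 from Carol, Kira.
Frank and Jack between them cover only {18, 27} — a naked pair. Remove those values from Carol, Priya, Kira, Alice.
Carol's domain is down to {21}, so Carol = 21. Remove 21 from Kira, Alice.
That leaves Kira = 13.
No further eliminations apply; Priya can still be any of 15, 26.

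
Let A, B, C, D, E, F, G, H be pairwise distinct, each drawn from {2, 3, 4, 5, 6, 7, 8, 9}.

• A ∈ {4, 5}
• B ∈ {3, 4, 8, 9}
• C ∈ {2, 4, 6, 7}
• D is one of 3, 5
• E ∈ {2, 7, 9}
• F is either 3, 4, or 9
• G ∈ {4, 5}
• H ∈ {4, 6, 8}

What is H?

6

The 2 variables A and G are confined to {4, 5}, which locks those values in; drop them from B, C, D, F, H.
D's domain is down to {3}, so D = 3. Remove 3 from B, F.
F's domain is down to {9}, so F = 9. Eliminate 9 elsewhere: B, E.
That leaves B = 8. Eliminate 8 elsewhere: H.
So H = 6.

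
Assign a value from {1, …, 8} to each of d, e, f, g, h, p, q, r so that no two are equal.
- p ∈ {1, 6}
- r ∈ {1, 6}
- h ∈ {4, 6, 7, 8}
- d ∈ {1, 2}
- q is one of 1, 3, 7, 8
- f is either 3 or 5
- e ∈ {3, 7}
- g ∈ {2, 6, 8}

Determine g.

8

The 8 variables together cover exactly {1, 2, 3, 4, 5, 6, 7, 8} — 8 values for 8 variables — and 4 appears only in h's list, so h = 4.
Among the 7 still-open variables, 5 fits only f (and all 7 values in {1, 2, 3, 5, 6, 7, 8} must be used), so f = 5.
p and r share exactly the 2 values {1, 6}; by pigeonhole those values go to them, so strike 1, 6 from d, g, q.
That leaves d = 2. Eliminate 2 elsewhere: g.
So g = 8.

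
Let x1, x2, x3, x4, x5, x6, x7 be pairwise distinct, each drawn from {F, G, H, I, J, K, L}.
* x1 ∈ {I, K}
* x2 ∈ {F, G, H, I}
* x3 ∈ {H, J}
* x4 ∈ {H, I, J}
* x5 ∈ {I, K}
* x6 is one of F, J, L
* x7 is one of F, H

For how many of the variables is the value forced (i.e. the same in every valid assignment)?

The 7 variables draw from only 7 values {F, G, H, I, J, K, L}, so each is used; only x2 can be G, hence x2 = G.
The 6 still-open variables together cover exactly {F, H, I, J, K, L} — 6 values for 6 variables — and L appears only in x6's list, so x6 = L.
The 5 still-open variables draw from only 5 values {F, H, I, J, K}, so each is used; only x7 can be F, hence x7 = F.
The 2 variables x1 and x5 are confined to {I, K}, which locks those values in; drop them from x4.
Determined: x2=G, x6=L, x7=F. The other variables each still have more than one consistent value. That makes 3.

3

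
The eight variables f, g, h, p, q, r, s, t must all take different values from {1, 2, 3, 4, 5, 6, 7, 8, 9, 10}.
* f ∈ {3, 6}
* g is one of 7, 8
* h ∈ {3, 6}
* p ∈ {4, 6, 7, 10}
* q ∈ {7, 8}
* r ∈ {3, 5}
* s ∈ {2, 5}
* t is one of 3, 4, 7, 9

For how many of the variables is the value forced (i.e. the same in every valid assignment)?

f and h share exactly the 2 values {3, 6}; by pigeonhole those values go to them, so strike 3, 6 from p, r, t.
r must be 5 (only option left). So s can't be 5.
That leaves s = 2.
g and q share exactly the 2 values {7, 8}; by pigeonhole those values go to them, so strike 7, 8 from p, t.
Determined: r=5, s=2. The other variables each still have more than one consistent value. That makes 2.

2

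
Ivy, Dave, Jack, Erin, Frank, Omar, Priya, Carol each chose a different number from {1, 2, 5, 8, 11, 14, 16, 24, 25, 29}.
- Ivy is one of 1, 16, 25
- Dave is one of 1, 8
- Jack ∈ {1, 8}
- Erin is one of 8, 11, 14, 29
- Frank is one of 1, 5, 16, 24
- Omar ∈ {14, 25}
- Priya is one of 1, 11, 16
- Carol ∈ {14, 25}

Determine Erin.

Dave and Jack between them cover only {1, 8} — a naked pair. Remove those values from Ivy, Erin, Frank, Priya.
Omar and Carol between them cover only {14, 25} — a naked pair. Remove those values from Ivy, Erin.
Ivy's domain is down to {16}, so Ivy = 16. Remove 16 from Frank, Priya.
That leaves Priya = 11. So Erin can't be 11.
So Erin = 29.

29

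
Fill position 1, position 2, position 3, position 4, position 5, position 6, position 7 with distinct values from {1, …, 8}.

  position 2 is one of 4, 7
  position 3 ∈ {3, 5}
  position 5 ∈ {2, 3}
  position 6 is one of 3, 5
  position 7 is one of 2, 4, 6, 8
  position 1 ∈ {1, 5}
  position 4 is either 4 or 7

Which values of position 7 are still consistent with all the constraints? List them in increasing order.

The 2 variables position 2 and position 4 are confined to {4, 7}, which locks those values in; drop them from position 7.
position 3 and position 6 between them cover only {3, 5} — a naked pair. Remove those values from position 1, position 5.
That leaves position 1 = 1.
That leaves position 5 = 2. So position 7 can't be 2.
No further eliminations apply; position 7 can still be any of 6, 8.

6, 8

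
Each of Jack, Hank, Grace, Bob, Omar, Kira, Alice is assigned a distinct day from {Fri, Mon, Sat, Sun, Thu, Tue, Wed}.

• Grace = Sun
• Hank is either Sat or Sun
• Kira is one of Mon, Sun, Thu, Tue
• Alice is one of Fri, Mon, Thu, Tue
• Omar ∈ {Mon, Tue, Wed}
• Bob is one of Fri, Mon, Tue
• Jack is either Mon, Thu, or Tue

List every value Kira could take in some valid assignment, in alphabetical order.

Grace has just one choice, so Grace = Sun. Strike Sun from Hank, Kira.
Hank must be Sat (only option left).
The 5 still-open variables together cover exactly {Fri, Mon, Thu, Tue, Wed} — 5 values for 5 variables — and Wed appears only in Omar's list, so Omar = Wed.
No further eliminations apply; Kira can still be any of Mon, Thu, Tue.

Mon, Thu, Tue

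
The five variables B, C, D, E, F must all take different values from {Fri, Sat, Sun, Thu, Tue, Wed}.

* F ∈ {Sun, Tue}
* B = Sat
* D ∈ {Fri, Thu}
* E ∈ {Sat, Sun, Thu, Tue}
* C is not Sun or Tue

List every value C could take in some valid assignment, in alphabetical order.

Fri, Thu, Wed

B must be Sat (only option left). Remove Sat from C, E.
No further eliminations apply; C can still be any of Fri, Thu, Wed.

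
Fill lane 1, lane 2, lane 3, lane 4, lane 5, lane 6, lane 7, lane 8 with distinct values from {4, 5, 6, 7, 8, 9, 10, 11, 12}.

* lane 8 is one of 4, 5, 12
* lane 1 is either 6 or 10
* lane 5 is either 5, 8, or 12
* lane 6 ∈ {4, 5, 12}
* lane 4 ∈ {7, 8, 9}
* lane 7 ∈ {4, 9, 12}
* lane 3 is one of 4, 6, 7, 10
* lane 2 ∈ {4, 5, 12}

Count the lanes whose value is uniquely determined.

lane 2, lane 6, lane 8 between them cover only {4, 5, 12} — a naked triple. Remove those values from lane 3, lane 5, lane 7.
lane 5's domain is down to {8}, so lane 5 = 8. So lane 4 can't be 8.
lane 7's domain is down to {9}, so lane 7 = 9. Strike 9 from lane 4.
That leaves lane 4 = 7. Strike 7 from lane 3.
Determined: lane 4=7, lane 5=8, lane 7=9. The other lanes each still have more than one consistent value. That makes 3.

3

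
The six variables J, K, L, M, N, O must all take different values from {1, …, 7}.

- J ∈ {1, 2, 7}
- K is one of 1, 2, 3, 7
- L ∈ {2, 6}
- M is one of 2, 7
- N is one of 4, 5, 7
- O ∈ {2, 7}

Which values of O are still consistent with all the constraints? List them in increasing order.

M and O between them cover only {2, 7} — a naked pair. Remove those values from J, K, L, N.
That leaves J = 1. Strike 1 from K.
That leaves K = 3.
That leaves L = 6.
No further eliminations apply; O can still be any of 2, 7.

2, 7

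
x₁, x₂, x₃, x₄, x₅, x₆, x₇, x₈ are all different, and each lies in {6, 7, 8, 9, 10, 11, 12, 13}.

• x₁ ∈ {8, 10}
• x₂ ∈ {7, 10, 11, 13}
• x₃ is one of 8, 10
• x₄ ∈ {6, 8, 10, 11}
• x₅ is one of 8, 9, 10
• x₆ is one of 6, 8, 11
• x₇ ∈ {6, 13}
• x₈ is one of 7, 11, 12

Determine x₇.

13

Among the 8 variables, 9 fits only x₅ (and all 8 values in {6, 7, 8, 9, 10, 11, 12, 13} must be used), so x₅ = 9.
The 7 still-open variables together cover exactly {6, 7, 8, 10, 11, 12, 13} — 7 values for 7 variables — and 12 appears only in x₈'s list, so x₈ = 12.
The 6 still-open variables draw from only 6 values {6, 7, 8, 10, 11, 13}, so each is used; only x₂ can be 7, hence x₂ = 7.
The 5 still-open variables together cover exactly {6, 8, 10, 11, 13} — 5 values for 5 variables — and 13 appears only in x₇'s list, so x₇ = 13.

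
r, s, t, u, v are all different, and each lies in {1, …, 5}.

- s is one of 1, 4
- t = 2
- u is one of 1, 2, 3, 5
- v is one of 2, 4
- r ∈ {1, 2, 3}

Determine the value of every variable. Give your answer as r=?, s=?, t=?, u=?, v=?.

r=3, s=1, t=2, u=5, v=4

t has just one choice, so t = 2. Remove 2 from r, u, v.
v's domain is down to {4}, so v = 4. So s can't be 4.
s must be 1 (only option left). Remove 1 from r, u.
r's domain is down to {3}, so r = 3. Remove 3 from u.
That leaves u = 5.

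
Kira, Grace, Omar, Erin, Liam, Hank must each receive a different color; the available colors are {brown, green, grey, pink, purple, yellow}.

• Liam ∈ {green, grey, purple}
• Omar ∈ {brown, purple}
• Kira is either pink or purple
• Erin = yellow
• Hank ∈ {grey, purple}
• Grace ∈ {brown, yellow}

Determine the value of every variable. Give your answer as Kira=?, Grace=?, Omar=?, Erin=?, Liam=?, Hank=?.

Erin has just one choice, so Erin = yellow. Eliminate yellow elsewhere: Grace.
That leaves Grace = brown. Strike brown from Omar.
Omar has just one choice, so Omar = purple. Eliminate purple elsewhere: Kira, Liam, Hank.
That leaves Hank = grey. So Liam can't be grey.
Kira must be pink (only option left).
Liam's domain is down to {green}, so Liam = green.

Kira=pink, Grace=brown, Omar=purple, Erin=yellow, Liam=green, Hank=grey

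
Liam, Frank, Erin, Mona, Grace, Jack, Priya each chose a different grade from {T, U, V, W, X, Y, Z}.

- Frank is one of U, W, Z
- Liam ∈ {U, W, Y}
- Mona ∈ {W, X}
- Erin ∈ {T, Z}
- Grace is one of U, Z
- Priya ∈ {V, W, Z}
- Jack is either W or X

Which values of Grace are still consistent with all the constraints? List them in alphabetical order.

U, Z

The 7 variables draw from only 7 values {T, U, V, W, X, Y, Z}, so each is used; only Erin can be T, hence Erin = T.
The 6 still-open variables together cover exactly {U, V, W, X, Y, Z} — 6 values for 6 variables — and V appears only in Priya's list, so Priya = V.
The 5 still-open variables draw from only 5 values {U, W, X, Y, Z}, so each is used; only Liam can be Y, hence Liam = Y.
Mona and Jack between them cover only {W, X} — a naked pair. Remove those values from Frank.
No further eliminations apply; Grace can still be any of U, Z.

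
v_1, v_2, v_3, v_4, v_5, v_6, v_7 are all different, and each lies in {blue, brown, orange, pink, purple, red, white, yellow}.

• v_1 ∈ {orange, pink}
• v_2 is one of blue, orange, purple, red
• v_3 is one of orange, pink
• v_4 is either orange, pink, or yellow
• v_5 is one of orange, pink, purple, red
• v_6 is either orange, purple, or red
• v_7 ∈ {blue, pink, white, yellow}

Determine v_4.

The 7 variables draw from only 7 values {blue, orange, pink, purple, red, white, yellow}, so each is used; only v_7 can be white, hence v_7 = white.
The 6 still-open variables together cover exactly {blue, orange, pink, purple, red, yellow} — 6 values for 6 variables — and blue appears only in v_2's list, so v_2 = blue.
Among the 5 still-open variables, yellow fits only v_4 (and all 5 values in {orange, pink, purple, red, yellow} must be used), so v_4 = yellow.

yellow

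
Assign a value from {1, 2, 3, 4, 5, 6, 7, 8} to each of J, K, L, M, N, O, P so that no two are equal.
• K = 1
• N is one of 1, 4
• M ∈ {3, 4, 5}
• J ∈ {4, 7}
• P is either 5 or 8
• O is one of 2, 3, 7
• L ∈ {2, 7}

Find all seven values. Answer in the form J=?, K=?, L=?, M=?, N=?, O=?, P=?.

J=7, K=1, L=2, M=5, N=4, O=3, P=8

K must be 1 (only option left). Eliminate 1 elsewhere: N.
N's domain is down to {4}, so N = 4. Eliminate 4 elsewhere: J, M.
J must be 7 (only option left). Remove 7 from L, O.
L's domain is down to {2}, so L = 2. Eliminate 2 elsewhere: O.
O's domain is down to {3}, so O = 3. So M can't be 3.
M has just one choice, so M = 5. Remove 5 from P.
P's domain is down to {8}, so P = 8.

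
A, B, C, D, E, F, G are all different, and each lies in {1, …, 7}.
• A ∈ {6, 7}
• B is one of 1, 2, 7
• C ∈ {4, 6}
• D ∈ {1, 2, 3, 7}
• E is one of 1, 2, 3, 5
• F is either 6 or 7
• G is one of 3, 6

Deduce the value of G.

3

The 7 variables draw from only 7 values {1, 2, 3, 4, 5, 6, 7}, so each is used; only C can be 4, hence C = 4.
The 6 still-open variables together cover exactly {1, 2, 3, 5, 6, 7} — 6 values for 6 variables — and 5 appears only in E's list, so E = 5.
A and F share exactly the 2 values {6, 7}; by pigeonhole those values go to them, so strike 6, 7 from B, D, G.
So G = 3.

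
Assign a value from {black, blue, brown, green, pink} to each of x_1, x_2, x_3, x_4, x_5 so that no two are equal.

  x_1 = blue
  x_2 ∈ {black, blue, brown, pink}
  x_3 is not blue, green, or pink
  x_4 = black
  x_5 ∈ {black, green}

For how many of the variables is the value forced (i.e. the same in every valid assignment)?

5

x_1's domain is down to {blue}, so x_1 = blue. Strike blue from x_2.
x_4's domain is down to {black}, so x_4 = black. Eliminate black elsewhere: x_2, x_3, x_5.
x_5 has just one choice, so x_5 = green.
x_3 has just one choice, so x_3 = brown. Remove brown from x_2.
x_2 has just one choice, so x_2 = pink.
Every variable is fixed: x_1=blue, x_2=pink, x_3=brown, x_4=black, x_5=green. That makes 5.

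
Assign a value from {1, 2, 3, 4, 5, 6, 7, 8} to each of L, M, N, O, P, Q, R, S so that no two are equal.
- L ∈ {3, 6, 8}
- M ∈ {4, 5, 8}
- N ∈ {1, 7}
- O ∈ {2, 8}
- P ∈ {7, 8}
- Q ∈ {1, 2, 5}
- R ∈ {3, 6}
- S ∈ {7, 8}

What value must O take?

2

Among the 8 variables, 4 fits only M (and all 8 values in {1, 2, 3, 4, 5, 6, 7, 8} must be used), so M = 4.
The 7 still-open variables together cover exactly {1, 2, 3, 5, 6, 7, 8} — 7 values for 7 variables — and 5 appears only in Q's list, so Q = 5.
The 6 still-open variables draw from only 6 values {1, 2, 3, 6, 7, 8}, so each is used; only N can be 1, hence N = 1.
The 5 still-open variables draw from only 5 values {2, 3, 6, 7, 8}, so each is used; only O can be 2, hence O = 2.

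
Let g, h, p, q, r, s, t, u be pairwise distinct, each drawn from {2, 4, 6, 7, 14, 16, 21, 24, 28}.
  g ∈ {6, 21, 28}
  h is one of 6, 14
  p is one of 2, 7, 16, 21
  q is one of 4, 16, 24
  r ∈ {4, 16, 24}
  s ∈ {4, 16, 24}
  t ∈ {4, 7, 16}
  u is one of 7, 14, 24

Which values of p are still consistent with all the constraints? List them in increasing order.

2, 21

q, r, s between them cover only {4, 16, 24} — a naked triple. Remove those values from p, t, u.
t has just one choice, so t = 7. So p, u can't be 7.
u must be 14 (only option left). So h can't be 14.
That leaves h = 6. Eliminate 6 elsewhere: g.
No further eliminations apply; p can still be any of 2, 21.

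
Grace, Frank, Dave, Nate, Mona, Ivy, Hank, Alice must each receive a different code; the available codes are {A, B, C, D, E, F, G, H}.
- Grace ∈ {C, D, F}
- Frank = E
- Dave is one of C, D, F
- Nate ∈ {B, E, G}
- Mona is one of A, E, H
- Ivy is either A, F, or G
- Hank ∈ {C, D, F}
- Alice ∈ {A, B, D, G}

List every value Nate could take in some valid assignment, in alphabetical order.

B, G

Frank has just one choice, so Frank = E. Strike E from Nate, Mona.
The 7 still-open variables draw from only 7 values {A, B, C, D, F, G, H}, so each is used; only Mona can be H, hence Mona = H.
The 3 variables Grace, Dave, Hank are confined to {C, D, F}, which locks those values in; drop them from Ivy, Alice.
No further eliminations apply; Nate can still be any of B, G.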